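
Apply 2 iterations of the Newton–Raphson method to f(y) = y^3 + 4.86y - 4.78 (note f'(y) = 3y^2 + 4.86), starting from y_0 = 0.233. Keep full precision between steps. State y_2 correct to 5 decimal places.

Newton update: y ← y − f(y)/f'(y).
y_0 = 0.233000: f = -3.634971, f' = 5.022867 → y_1 = 0.233000 - (-3.634971)/(5.022867) = 0.956684
y_1 = 0.956684: f = 0.745087, f' = 7.605735 → y_2 = 0.956684 - (0.745087)/(7.605735) = 0.858721

0.85872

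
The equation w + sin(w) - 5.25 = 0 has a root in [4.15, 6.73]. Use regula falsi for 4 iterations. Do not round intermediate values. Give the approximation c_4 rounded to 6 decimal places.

False-position update: c = (a·f(b) − b·f(a))/(f(b) − f(a)); replace the endpoint whose sign matches f(c).
f(4.150000) = -1.945984, f(6.730000) = 1.912095
step 1: c = 5.451331, f(c) = -0.537850 < 0 → new bracket [5.451331, 6.730000]
step 2: c = 5.732044, f(c) = -0.041615 < 0 → new bracket [5.732044, 6.730000]
step 3: c = 5.753301, f(c) = -0.002132 < 0 → new bracket [5.753301, 6.730000]
step 4: c = 5.754389, f(c) = -0.000105 < 0 → new bracket [5.754389, 6.730000]

5.754389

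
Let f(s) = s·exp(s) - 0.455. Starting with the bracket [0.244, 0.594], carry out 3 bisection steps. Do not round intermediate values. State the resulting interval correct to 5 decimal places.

f(0.244000) = -0.143572, f(0.594000) = 0.620864 (opposite signs)
step 1: m = 0.419000, f(m) = 0.182065 > 0 → root in [0.244000, 0.419000]
step 2: m = 0.331500, f(m) = 0.006798 > 0 → root in [0.244000, 0.331500]
step 3: m = 0.287750, f(m) = -0.071307 < 0 → root in [0.287750, 0.331500]

[0.28775, 0.33150]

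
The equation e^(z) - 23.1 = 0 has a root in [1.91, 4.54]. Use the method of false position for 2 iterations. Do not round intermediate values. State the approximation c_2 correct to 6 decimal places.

f(1.910000) = -16.346911, f(4.540000) = 70.590800
step 1: c = 2.404519, f(c) = -12.026894 < 0 → new bracket [2.404519, 4.540000]
step 2: c = 2.715387, f(c) = -7.989538 < 0 → new bracket [2.715387, 4.540000]

2.715387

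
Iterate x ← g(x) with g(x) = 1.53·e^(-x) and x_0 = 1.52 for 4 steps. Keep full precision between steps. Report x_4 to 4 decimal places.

x_1 = g(1.520000) = 0.334629
x_2 = g(0.334629) = 1.094873
x_3 = g(1.094873) = 0.511911
x_4 = g(0.511911) = 0.917005

0.9170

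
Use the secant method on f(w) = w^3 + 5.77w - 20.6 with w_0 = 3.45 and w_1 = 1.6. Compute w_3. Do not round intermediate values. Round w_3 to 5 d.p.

f(w_0) = 40.370125, f(w_1) = -7.272000
w_2 = 1.600000 - (-7.272000)·(1.600000 - 3.450000)/(-7.272000 - (40.370125)) = 1.882380; f(w_2) = -3.068722
w_3 = 1.882380 - (-3.068722)·(1.882380 - 1.600000)/(-3.068722 - (-7.272000)) = 2.088540; f(w_3) = 0.561088

2.08854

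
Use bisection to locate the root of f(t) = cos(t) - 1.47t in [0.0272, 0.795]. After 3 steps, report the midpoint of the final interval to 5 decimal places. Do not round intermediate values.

0.55506

f(0.027200) = 0.959646, f(0.795000) = -0.468365 (opposite signs)
step 1: m = 0.411100, f(m) = 0.312365 > 0 → root in [0.411100, 0.795000]
step 2: m = 0.603050, f(m) = -0.062874 < 0 → root in [0.411100, 0.603050]
step 3: m = 0.507075, f(m) = 0.128768 > 0 → root in [0.507075, 0.603050]
Midpoint of [0.507075, 0.603050] = 0.555063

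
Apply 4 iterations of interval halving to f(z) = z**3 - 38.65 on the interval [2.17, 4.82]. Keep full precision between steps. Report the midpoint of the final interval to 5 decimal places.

3.41219

f(2.170000) = -28.431687, f(4.820000) = 73.330168 (opposite signs)
step 1: m = 3.495000, f(m) = 4.041512 > 0 → root in [2.170000, 3.495000]
step 2: m = 2.832500, f(m) = -15.924693 < 0 → root in [2.832500, 3.495000]
step 3: m = 3.163750, f(m) = -6.983033 < 0 → root in [3.163750, 3.495000]
step 4: m = 3.329375, f(m) = -1.744751 < 0 → root in [3.329375, 3.495000]
Midpoint of [3.329375, 3.495000] = 3.412187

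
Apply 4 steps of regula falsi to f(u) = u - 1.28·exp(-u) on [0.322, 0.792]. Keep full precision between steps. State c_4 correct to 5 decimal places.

0.66095

f(0.322000) = -0.605614, f(0.792000) = 0.212239
step 1: c = 0.670031, f(c) = 0.015065 > 0 → new bracket [0.322000, 0.670031]
step 2: c = 0.661584, f(c) = 0.001061 > 0 → new bracket [0.322000, 0.661584]
step 3: c = 0.660990, f(c) = 0.000075 > 0 → new bracket [0.322000, 0.660990]
step 4: c = 0.660948, f(c) = 0.000005 > 0 → new bracket [0.322000, 0.660948]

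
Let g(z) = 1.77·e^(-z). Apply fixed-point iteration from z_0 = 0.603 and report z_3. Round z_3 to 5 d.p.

z_1 = g(0.603000) = 0.968487
z_2 = g(0.968487) = 0.671993
z_3 = g(0.671993) = 0.903921

0.90392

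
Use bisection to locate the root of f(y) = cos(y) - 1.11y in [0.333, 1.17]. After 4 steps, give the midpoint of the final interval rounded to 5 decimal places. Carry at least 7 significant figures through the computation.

0.67303

f(0.333000) = 0.575436, f(1.170000) = -0.908548 (opposite signs)
step 1: m = 0.751500, f(m) = -0.103499 < 0 → root in [0.333000, 0.751500]
step 2: m = 0.542250, f(m) = 0.254652 > 0 → root in [0.542250, 0.751500]
step 3: m = 0.646875, f(m) = 0.079940 > 0 → root in [0.646875, 0.751500]
step 4: m = 0.699187, f(m) = -0.010733 < 0 → root in [0.646875, 0.699187]
Midpoint of [0.646875, 0.699187] = 0.673031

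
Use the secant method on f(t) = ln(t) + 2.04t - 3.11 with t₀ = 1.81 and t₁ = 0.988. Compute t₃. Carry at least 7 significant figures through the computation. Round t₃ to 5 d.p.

f(t_0) = 1.175727, f(t_1) = -1.106553
t_2 = 0.988000 - (-1.106553)·(0.988000 - 1.810000)/(-1.106553 - (1.175727)) = 1.386543; f(t_2) = 0.045361
t_3 = 1.386543 - (0.045361)·(1.386543 - 0.988000)/(0.045361 - (-1.106553)) = 1.370849; f(t_3) = 0.001961

1.37085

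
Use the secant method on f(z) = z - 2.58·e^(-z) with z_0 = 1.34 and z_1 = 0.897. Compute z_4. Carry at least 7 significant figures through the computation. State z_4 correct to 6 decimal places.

0.974066

f(z_0) = 0.664438, f(z_1) = -0.155101
z_2 = 0.897000 - (-0.155101)·(0.897000 - 1.340000)/(-0.155101 - (0.664438)) = 0.980840; f(z_2) = 0.013350
z_3 = 0.980840 - (0.013350)·(0.980840 - 0.897000)/(0.013350 - (-0.155101)) = 0.974195; f(z_3) = 0.000256
z_4 = 0.974195 - (0.000256)·(0.974195 - 0.980840)/(0.000256 - (0.013350)) = 0.974066; f(z_4) = -0.000000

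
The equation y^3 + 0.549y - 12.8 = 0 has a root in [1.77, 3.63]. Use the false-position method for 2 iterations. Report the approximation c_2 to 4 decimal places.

2.1661

False-position update: c = (a·f(b) − b·f(a))/(f(b) − f(a)); replace the endpoint whose sign matches f(c).
f(1.770000) = -6.283037, f(3.630000) = 37.025017
step 1: c = 2.039845, f(c) = -3.192400 < 0 → new bracket [2.039845, 3.630000]
step 2: c = 2.166069, f(c) = -1.447948 < 0 → new bracket [2.166069, 3.630000]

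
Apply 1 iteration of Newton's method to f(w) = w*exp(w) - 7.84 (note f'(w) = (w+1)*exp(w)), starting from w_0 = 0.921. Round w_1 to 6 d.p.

2.066376

w_0 = 0.921000: f = -5.526631, f' = 4.825170 → w_1 = 0.921000 - (-5.526631)/(4.825170) = 2.066376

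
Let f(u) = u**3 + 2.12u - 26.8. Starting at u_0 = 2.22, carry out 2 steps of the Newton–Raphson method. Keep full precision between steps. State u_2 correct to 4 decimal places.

2.7617

Newton update: u ← u − f(u)/f'(u).
f'(u) = 3u**2 + 2.12
u_0 = 2.220000: f = -11.152552, f' = 16.905200 → u_1 = 2.220000 - (-11.152552)/(16.905200) = 2.879711
u_1 = 2.879711: f = 3.185678, f' = 26.998212 → u_2 = 2.879711 - (3.185678)/(26.998212) = 2.761715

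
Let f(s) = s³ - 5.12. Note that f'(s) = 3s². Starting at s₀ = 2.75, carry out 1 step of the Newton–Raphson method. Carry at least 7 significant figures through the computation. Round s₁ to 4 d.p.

s_0 = 2.750000: f = 15.676875, f' = 22.687500 → s_1 = 2.750000 - (15.676875)/(22.687500) = 2.059008

2.0590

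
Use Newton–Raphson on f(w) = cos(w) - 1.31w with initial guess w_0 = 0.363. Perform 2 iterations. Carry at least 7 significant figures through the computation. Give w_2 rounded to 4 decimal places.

Newton update: w ← w − f(w)/f'(w).
f'(w) = -sin(w) - 1.31
w_0 = 0.363000: f = 0.459306, f' = -1.665080 → w_1 = 0.363000 - (0.459306)/(-1.665080) = 0.638846
w_1 = 0.638846: f = -0.034104, f' = -1.906269 → w_2 = 0.638846 - (-0.034104)/(-1.906269) = 0.620956

0.6210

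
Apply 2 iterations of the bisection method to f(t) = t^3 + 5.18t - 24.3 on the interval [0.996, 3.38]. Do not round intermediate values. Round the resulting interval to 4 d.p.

[2.1880, 2.7840]

f(0.996000) = -18.152672, f(3.380000) = 31.822872 (opposite signs)
step 1: m = 2.188000, f(m) = -2.491451 < 0 → root in [2.188000, 3.380000]
step 2: m = 2.784000, f(m) = 11.698946 > 0 → root in [2.188000, 2.784000]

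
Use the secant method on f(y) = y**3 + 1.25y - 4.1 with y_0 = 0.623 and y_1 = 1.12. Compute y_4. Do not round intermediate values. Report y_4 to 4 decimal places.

f(y_0) = -3.079446, f(y_1) = -1.295072
y_2 = 1.120000 - (-1.295072)·(1.120000 - 0.623000)/(-1.295072 - (-3.079446)) = 1.480715; f(y_2) = 0.997388
y_3 = 1.480715 - (0.997388)·(1.480715 - 1.120000)/(0.997388 - (-1.295072)) = 1.323778; f(y_3) = -0.125507
y_4 = 1.323778 - (-0.125507)·(1.323778 - 1.480715)/(-0.125507 - (0.997388)) = 1.341319; f(y_4) = -0.010137

1.3413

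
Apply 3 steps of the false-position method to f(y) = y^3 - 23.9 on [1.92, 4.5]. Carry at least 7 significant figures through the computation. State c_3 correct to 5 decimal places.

2.80220

f(1.920000) = -16.822112, f(4.500000) = 67.225000
step 1: c = 2.436390, f(c) = -9.437606 < 0 → new bracket [2.436390, 4.500000]
step 2: c = 2.690432, f(c) = -4.425516 < 0 → new bracket [2.690432, 4.500000]
step 3: c = 2.802200, f(c) = -1.896207 < 0 → new bracket [2.802200, 4.500000]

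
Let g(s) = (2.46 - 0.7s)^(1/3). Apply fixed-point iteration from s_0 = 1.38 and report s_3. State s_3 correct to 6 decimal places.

1.177162

s_1 = g(1.380000) = 1.143186
s_2 = g(1.143186) = 1.183993
s_3 = g(1.183993) = 1.177162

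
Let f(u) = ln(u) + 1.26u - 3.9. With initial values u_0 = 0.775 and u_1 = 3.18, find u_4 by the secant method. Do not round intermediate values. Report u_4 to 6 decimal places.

2.400332

f(u_0) = -3.178392, f(u_1) = 1.263681
u_2 = 3.180000 - (1.263681)·(3.180000 - 0.775000)/(1.263681 - (-3.178392)) = 2.495826; f(u_2) = 0.159360
u_3 = 2.495826 - (0.159360)·(2.495826 - 3.180000)/(0.159360 - (1.263681)) = 2.397095; f(u_3) = -0.005402
u_4 = 2.397095 - (-0.005402)·(2.397095 - 2.495826)/(-0.005402 - (0.159360)) = 2.400332; f(u_4) = 0.000026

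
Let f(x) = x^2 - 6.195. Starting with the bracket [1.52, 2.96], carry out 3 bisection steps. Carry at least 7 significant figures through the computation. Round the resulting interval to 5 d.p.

f(1.520000) = -3.884600, f(2.960000) = 2.566600 (opposite signs)
step 1: m = 2.240000, f(m) = -1.177400 < 0 → root in [2.240000, 2.960000]
step 2: m = 2.600000, f(m) = 0.565000 > 0 → root in [2.240000, 2.600000]
step 3: m = 2.420000, f(m) = -0.338600 < 0 → root in [2.420000, 2.600000]

[2.42000, 2.60000]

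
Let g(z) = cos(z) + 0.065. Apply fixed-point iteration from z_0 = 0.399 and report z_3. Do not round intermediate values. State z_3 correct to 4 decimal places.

0.8808

z_1 = g(0.399000) = 0.986450
z_2 = g(0.986450) = 0.616654
z_3 = g(0.616654) = 0.880818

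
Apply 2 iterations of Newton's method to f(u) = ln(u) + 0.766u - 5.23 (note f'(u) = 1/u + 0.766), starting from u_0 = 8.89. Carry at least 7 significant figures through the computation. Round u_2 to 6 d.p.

u_0 = 8.890000: f = 3.764667, f' = 0.878486 → u_1 = 8.890000 - (3.764667)/(0.878486) = 4.604596
u_1 = 4.604596: f = -0.175824, f' = 0.983174 → u_2 = 4.604596 - (-0.175824)/(0.983174) = 4.783430

4.783430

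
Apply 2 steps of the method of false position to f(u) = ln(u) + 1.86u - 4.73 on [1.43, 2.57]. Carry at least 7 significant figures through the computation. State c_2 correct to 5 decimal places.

f(1.430000) = -1.712526, f(2.570000) = 0.994106
step 1: c = 2.151295, f(c) = 0.037478 > 0 → new bracket [1.430000, 2.151295]
step 2: c = 2.135847, f(c) = 0.001540 > 0 → new bracket [1.430000, 2.135847]

2.13585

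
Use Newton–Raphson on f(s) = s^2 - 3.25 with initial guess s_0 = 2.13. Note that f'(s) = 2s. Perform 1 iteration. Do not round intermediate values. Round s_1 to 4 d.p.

s_0 = 2.130000: f = 1.286900, f' = 4.260000 → s_1 = 2.130000 - (1.286900)/(4.260000) = 1.827911

1.8279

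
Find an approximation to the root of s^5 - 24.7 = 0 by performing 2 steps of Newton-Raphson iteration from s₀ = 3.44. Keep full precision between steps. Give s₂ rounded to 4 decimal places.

2.3117

Newton update: s ← s − f(s)/f'(s).
f'(s) = 5s⁴
s_0 = 3.440000: f = 457.017266, f' = 700.170445 → s_1 = 3.440000 - (457.017266)/(700.170445) = 2.787277
s_1 = 2.787277: f = 143.528957, f' = 301.780106 → s_2 = 2.787277 - (143.528957)/(301.780106) = 2.311669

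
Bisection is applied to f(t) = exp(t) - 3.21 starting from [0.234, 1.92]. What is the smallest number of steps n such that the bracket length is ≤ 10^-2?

Initial width b − a = 1.92 − 0.234 = 1.686000.
After n steps the width is (b−a)/2^n; need (b−a)/2^n ≤ 10^-2.
So n ≥ log₂(1.686000/10^-2) = log₂(168.6000) ≈ 7.3975.
Hence n = 8.

8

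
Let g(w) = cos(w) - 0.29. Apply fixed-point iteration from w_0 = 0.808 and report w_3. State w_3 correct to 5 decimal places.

w_1 = g(0.808000) = 0.400946
w_2 = g(0.400946) = 0.630692
w_3 = g(0.630692) = 0.517619

0.51762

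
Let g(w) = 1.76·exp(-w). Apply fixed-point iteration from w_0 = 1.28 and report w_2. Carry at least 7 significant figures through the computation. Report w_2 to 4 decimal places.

w_1 = g(1.280000) = 0.489346
w_2 = g(0.489346) = 1.078928

1.0789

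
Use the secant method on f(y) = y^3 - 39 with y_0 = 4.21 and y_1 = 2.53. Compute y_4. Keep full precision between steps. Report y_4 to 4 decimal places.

f(y_0) = 35.618461, f(y_1) = -22.805723
y_2 = 2.530000 - (-22.805723)·(2.530000 - 4.210000)/(-22.805723 - (35.618461)) = 3.185783; f(y_2) = -6.666794
y_3 = 3.185783 - (-6.666794)·(3.185783 - 2.530000)/(-6.666794 - (-22.805723)) = 3.456680; f(y_3) = 2.302599
y_4 = 3.456680 - (2.302599)·(3.456680 - 3.185783)/(2.302599 - (-6.666794)) = 3.387136; f(y_4) = -0.140442

3.3871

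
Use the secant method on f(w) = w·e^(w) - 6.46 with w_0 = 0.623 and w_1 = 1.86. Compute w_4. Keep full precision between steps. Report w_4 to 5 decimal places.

1.48795

f(w_0) = -5.298408, f(w_1) = 5.488150
w_2 = 1.860000 - (5.488150)·(1.860000 - 0.623000)/(5.488150 - (-5.298408)) = 1.230620; f(w_2) = -2.247154
w_3 = 1.230620 - (-2.247154)·(1.230620 - 1.860000)/(-2.247154 - (5.488150)) = 1.413459; f(w_3) = -0.650475
w_4 = 1.413459 - (-0.650475)·(1.413459 - 1.230620)/(-0.650475 - (-2.247154)) = 1.487946; f(w_4) = 0.128613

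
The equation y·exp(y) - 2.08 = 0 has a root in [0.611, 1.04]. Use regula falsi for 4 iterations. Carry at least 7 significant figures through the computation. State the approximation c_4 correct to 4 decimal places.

0.8707

f(0.611000) = -0.954371, f(1.040000) = 0.862386
step 1: c = 0.836361, f(c) = -0.149720 < 0 → new bracket [0.836361, 1.040000]
step 2: c = 0.866485, f(c) = -0.019036 < 0 → new bracket [0.866485, 1.040000]
step 3: c = 0.870232, f(c) = -0.002351 < 0 → new bracket [0.870232, 1.040000]
step 4: c = 0.870694, f(c) = -0.000289 < 0 → new bracket [0.870694, 1.040000]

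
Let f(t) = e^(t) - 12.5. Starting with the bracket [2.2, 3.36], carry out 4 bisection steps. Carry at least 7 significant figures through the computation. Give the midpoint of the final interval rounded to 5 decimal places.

2.52625

f(2.200000) = -3.474987, f(3.360000) = 16.289191 (opposite signs)
step 1: m = 2.780000, f(m) = 3.619021 > 0 → root in [2.200000, 2.780000]
step 2: m = 2.490000, f(m) = -0.438724 < 0 → root in [2.490000, 2.780000]
step 3: m = 2.635000, f(m) = 1.443312 > 0 → root in [2.490000, 2.635000]
step 4: m = 2.562500, f(m) = 0.468197 > 0 → root in [2.490000, 2.562500]
Midpoint of [2.490000, 2.562500] = 2.526250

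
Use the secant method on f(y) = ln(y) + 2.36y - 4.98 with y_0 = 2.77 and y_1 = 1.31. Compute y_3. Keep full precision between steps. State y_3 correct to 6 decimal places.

f(y_0) = 2.576047, f(y_1) = -1.618373
y_2 = 1.310000 - (-1.618373)·(1.310000 - 2.770000)/(-1.618373 - (2.576047)) = 1.873326; f(y_2) = 0.068764
y_3 = 1.873326 - (0.068764)·(1.873326 - 1.310000)/(0.068764 - (-1.618373)) = 1.850366; f(y_3) = 0.002247

1.850366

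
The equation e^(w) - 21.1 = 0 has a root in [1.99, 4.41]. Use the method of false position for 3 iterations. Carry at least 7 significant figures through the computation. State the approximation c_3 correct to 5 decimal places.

2.86065

False-position update: c = (a·f(b) − b·f(a))/(f(b) − f(a)); replace the endpoint whose sign matches f(c).
f(1.990000) = -13.784466, f(4.410000) = 61.169464
step 1: c = 2.435052, f(c) = -9.683586 < 0 → new bracket [2.435052, 4.410000]
step 2: c = 2.704971, f(c) = -6.146116 < 0 → new bracket [2.704971, 4.410000]
step 3: c = 2.860645, f(c) = -3.627200 < 0 → new bracket [2.860645, 4.410000]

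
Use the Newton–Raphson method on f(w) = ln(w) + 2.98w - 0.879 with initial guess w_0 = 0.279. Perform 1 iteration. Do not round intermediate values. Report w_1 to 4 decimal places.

0.4807

Newton update: w ← w − f(w)/f'(w).
f'(w) = 1/w + 2.98
w_0 = 0.279000: f = -1.324123, f' = 6.564229 → w_1 = 0.279000 - (-1.324123)/(6.564229) = 0.480718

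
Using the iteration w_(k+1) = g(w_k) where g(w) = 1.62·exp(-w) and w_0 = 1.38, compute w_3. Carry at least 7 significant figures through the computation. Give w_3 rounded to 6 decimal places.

0.551388

w_1 = g(1.380000) = 0.407557
w_2 = g(0.407557) = 1.077743
w_3 = g(1.077743) = 0.551388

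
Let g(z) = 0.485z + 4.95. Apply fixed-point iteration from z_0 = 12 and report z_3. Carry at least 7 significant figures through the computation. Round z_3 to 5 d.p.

9.88412

z_1 = g(12.000000) = 10.770000
z_2 = g(10.770000) = 10.173450
z_3 = g(10.173450) = 9.884123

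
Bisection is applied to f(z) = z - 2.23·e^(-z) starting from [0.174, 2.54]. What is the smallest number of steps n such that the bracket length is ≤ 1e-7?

25

Initial width b − a = 2.54 − 0.174 = 2.366000.
After n steps the width is (b−a)/2^n; need (b−a)/2^n ≤ 1e-7.
So n ≥ log₂(2.366000/1e-7) = log₂(23660000.0000) ≈ 24.4959.
Hence n = 25.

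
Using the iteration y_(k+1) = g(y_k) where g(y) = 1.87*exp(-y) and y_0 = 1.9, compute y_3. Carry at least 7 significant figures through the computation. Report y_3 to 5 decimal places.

0.45484

y_1 = g(1.900000) = 0.279693
y_2 = g(0.279693) = 1.413749
y_3 = g(1.413749) = 0.454839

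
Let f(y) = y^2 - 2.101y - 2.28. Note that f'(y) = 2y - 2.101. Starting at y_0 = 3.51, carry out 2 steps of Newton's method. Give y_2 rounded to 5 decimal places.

2.89154

y_0 = 3.510000: f = 2.665590, f' = 4.919000 → y_1 = 3.510000 - (2.665590)/(4.919000) = 2.968103
y_1 = 2.968103: f = 0.293652, f' = 3.835207 → y_2 = 2.968103 - (0.293652)/(3.835207) = 2.891536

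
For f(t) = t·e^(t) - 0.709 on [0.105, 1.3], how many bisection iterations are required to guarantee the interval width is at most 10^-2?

Initial width b − a = 1.3 − 0.105 = 1.195000.
After n steps the width is (b−a)/2^n; need (b−a)/2^n ≤ 10^-2.
So n ≥ log₂(1.195000/10^-2) = log₂(119.5000) ≈ 6.9009.
Hence n = 7.

7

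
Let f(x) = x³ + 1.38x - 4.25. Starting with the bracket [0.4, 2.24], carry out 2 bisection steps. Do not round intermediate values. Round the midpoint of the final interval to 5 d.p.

f(0.400000) = -3.634000, f(2.240000) = 10.080624 (opposite signs)
step 1: m = 1.320000, f(m) = -0.128432 < 0 → root in [1.320000, 2.240000]
step 2: m = 1.780000, f(m) = 3.846152 > 0 → root in [1.320000, 1.780000]
Midpoint of [1.320000, 1.780000] = 1.550000

1.55000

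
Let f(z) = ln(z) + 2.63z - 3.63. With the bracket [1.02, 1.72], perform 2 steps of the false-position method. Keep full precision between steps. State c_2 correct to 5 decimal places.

f(1.020000) = -0.927597, f(1.720000) = 1.435924
step 1: c = 1.294725, f(c) = 0.033425 > 0 → new bracket [1.020000, 1.294725]
step 2: c = 1.285170, f(c) = 0.000888 > 0 → new bracket [1.020000, 1.285170]

1.28517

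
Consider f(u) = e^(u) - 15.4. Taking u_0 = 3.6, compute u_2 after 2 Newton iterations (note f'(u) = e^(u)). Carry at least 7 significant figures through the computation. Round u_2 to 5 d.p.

Newton update: u ← u − f(u)/f'(u).
u_0 = 3.600000: f = 21.198234, f' = 36.598234 → u_1 = 3.600000 - (21.198234)/(36.598234) = 3.020785
u_1 = 3.020785: f = 5.107390, f' = 20.507390 → u_2 = 3.020785 - (5.107390)/(20.507390) = 2.771734

2.77173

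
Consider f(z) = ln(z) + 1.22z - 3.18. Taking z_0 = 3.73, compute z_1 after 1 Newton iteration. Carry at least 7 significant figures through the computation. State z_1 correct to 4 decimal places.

Newton update: z ← z − f(z)/f'(z).
f'(z) = 1/z + 1.22
z_0 = 3.730000: f = 2.687008, f' = 1.488097 → z_1 = 3.730000 - (2.687008)/(1.488097) = 1.924332

1.9243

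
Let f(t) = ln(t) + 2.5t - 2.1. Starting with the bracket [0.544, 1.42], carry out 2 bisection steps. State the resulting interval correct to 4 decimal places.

f(0.544000) = -1.348806, f(1.420000) = 1.800657 (opposite signs)
step 1: m = 0.982000, f(m) = 0.336836 > 0 → root in [0.544000, 0.982000]
step 2: m = 0.763000, f(m) = -0.462997 < 0 → root in [0.763000, 0.982000]

[0.7630, 0.9820]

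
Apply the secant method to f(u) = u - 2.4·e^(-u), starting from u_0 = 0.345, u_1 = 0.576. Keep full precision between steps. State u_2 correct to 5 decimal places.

0.88308

Secant update: u_(k+1) = u_k − f(u_k)·(u_k − u_(k-1))/(f(u_k) − f(u_(k-1))).
f(u_0) = -1.354729, f(u_1) = -0.773142
u_2 = 0.576000 - (-0.773142)·(0.576000 - 0.345000)/(-0.773142 - (-1.354729)) = 0.883084; f(u_2) = -0.109331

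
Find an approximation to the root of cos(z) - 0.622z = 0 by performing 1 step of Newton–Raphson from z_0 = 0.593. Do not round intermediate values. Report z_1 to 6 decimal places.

f'(z) = -sin(z) - 0.622
z_0 = 0.593000: f = 0.460422, f' = -1.180851 → z_1 = 0.593000 - (0.460422)/(-1.180851) = 0.982907

0.982907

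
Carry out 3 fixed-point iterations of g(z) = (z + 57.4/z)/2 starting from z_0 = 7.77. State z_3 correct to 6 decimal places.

z_1 = g(7.770000) = 7.578694
z_2 = g(7.578694) = 7.576279
z_3 = g(7.576279) = 7.576279

7.576279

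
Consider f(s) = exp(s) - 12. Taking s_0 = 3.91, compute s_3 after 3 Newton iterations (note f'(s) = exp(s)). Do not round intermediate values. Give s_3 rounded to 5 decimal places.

s_0 = 3.910000: f = 37.898952, f' = 49.898952 → s_1 = 3.910000 - (37.898952)/(49.898952) = 3.150486
s_1 = 3.150486: f = 11.347409, f' = 23.347409 → s_2 = 3.150486 - (11.347409)/(23.347409) = 2.664462
s_2 = 2.664462: f = 2.360217, f' = 14.360217 → s_3 = 2.664462 - (2.360217)/(14.360217) = 2.500104

2.50010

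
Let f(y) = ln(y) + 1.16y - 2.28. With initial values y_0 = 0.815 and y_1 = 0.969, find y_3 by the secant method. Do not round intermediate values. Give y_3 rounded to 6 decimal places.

1.566861

Secant update: y_(k+1) = y_k − f(y_k)·(y_k − y_(k-1))/(f(y_k) − f(y_(k-1))).
f(y_0) = -1.539167, f(y_1) = -1.187451
y_2 = 0.969000 - (-1.187451)·(0.969000 - 0.815000)/(-1.187451 - (-1.539167)) = 1.488928; f(y_2) = -0.154786
y_3 = 1.488928 - (-0.154786)·(1.488928 - 0.969000)/(-0.154786 - (-1.187451)) = 1.566861; f(y_3) = -0.013368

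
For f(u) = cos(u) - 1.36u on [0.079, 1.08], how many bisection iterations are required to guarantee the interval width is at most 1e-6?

20

Initial width b − a = 1.08 − 0.079 = 1.001000.
After n steps the width is (b−a)/2^n; need (b−a)/2^n ≤ 1e-6.
So n ≥ log₂(1.001000/1e-6) = log₂(1001000.0000) ≈ 19.9330.
Hence n = 20.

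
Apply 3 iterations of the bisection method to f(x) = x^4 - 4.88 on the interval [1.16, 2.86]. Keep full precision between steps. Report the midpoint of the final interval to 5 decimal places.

1.47875

f(1.160000) = -3.069361, f(2.860000) = 62.025856 (opposite signs)
step 1: m = 2.010000, f(m) = 11.442408 > 0 → root in [1.160000, 2.010000]
step 2: m = 1.585000, f(m) = 1.431274 > 0 → root in [1.160000, 1.585000]
step 3: m = 1.372500, f(m) = -1.331462 < 0 → root in [1.372500, 1.585000]
Midpoint of [1.372500, 1.585000] = 1.478750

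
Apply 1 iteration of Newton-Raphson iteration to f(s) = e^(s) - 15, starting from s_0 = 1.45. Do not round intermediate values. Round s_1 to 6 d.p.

f'(s) = e^(s)
s_0 = 1.450000: f = -10.736885, f' = 4.263115 → s_1 = 1.450000 - (-10.736885)/(4.263115) = 3.968554

3.968554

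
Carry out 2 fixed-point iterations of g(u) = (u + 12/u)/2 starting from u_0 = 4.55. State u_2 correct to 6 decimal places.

3.466438

u_1 = g(4.550000) = 3.593681
u_2 = g(3.593681) = 3.466438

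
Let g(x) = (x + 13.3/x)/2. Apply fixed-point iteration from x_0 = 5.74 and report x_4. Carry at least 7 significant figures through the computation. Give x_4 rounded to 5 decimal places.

3.64692

x_1 = g(5.740000) = 4.028537
x_2 = g(4.028537) = 3.664992
x_3 = g(3.664992) = 3.646961
x_4 = g(3.646961) = 3.646917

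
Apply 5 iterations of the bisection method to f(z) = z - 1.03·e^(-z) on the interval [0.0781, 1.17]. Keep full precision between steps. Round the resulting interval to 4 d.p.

[0.5558, 0.5899]

f(0.078100) = -0.874518, f(1.170000) = 0.850322 (opposite signs)
step 1: m = 0.624050, f(m) = 0.072207 > 0 → root in [0.078100, 0.624050]
step 2: m = 0.351075, f(m) = -0.373974 < 0 → root in [0.351075, 0.624050]
step 3: m = 0.487563, f(m) = -0.144983 < 0 → root in [0.487563, 0.624050]
step 4: m = 0.555806, f(m) = -0.035012 < 0 → root in [0.555806, 0.624050]
step 5: m = 0.589928, f(m) = 0.018930 > 0 → root in [0.555806, 0.589928]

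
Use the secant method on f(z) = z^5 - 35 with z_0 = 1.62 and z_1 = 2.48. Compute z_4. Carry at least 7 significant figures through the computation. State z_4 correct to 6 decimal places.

f(z_0) = -23.842290, f(z_1) = 58.812002
z_2 = 2.480000 - (58.812002)·(2.480000 - 1.620000)/(58.812002 - (-23.842290)) = 1.868074; f(z_2) = -12.250586
z_3 = 1.868074 - (-12.250586)·(1.868074 - 2.480000)/(-12.250586 - (58.812002)) = 1.973565; f(z_3) = -5.059650
z_4 = 1.973565 - (-5.059650)·(1.973565 - 1.868074)/(-5.059650 - (-12.250586)) = 2.047790; f(z_4) = 1.010301

2.047790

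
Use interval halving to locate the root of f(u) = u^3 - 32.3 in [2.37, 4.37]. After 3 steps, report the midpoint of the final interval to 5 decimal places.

f(2.370000) = -18.987947, f(4.370000) = 51.153453 (opposite signs)
step 1: m = 3.370000, f(m) = 5.972753 > 0 → root in [2.370000, 3.370000]
step 2: m = 2.870000, f(m) = -8.660097 < 0 → root in [2.870000, 3.370000]
step 3: m = 3.120000, f(m) = -1.928672 < 0 → root in [3.120000, 3.370000]
Midpoint of [3.120000, 3.370000] = 3.245000

3.24500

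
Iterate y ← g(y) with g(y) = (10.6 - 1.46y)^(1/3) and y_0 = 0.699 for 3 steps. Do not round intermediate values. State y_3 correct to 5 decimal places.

y_1 = g(0.699000) = 2.123800
y_2 = g(2.123800) = 1.957369
y_3 = g(1.957369) = 1.978285

1.97829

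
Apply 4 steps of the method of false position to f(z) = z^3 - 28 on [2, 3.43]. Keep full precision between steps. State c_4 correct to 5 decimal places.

3.03632

f(2.000000) = -20.000000, f(3.430000) = 12.353607
step 1: c = 2.883982, f(c) = -4.012911 < 0 → new bracket [2.883982, 3.430000]
step 2: c = 3.017860, f(c) = -0.514899 < 0 → new bracket [3.017860, 3.430000]
step 3: c = 3.034351, f(c) = -0.061867 < 0 → new bracket [3.034351, 3.430000]
step 4: c = 3.036322, f(c) = -0.007374 < 0 → new bracket [3.036322, 3.430000]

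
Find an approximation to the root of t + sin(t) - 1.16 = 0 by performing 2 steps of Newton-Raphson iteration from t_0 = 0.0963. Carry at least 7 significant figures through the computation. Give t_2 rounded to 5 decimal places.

Newton update: t ← t − f(t)/f'(t).
f'(t) = 1 + cos(t)
t_0 = 0.096300: f = -0.967549, f' = 1.995367 → t_1 = 0.096300 - (-0.967549)/(1.995367) = 0.581198
t_1 = 0.581198: f = -0.029777, f' = 1.835806 → t_2 = 0.581198 - (-0.029777)/(1.835806) = 0.597418

0.59742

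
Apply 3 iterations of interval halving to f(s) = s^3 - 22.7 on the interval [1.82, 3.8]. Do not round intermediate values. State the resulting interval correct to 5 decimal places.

[2.81000, 3.05750]

f(1.820000) = -16.671432, f(3.800000) = 32.172000 (opposite signs)
step 1: m = 2.810000, f(m) = -0.511959 < 0 → root in [2.810000, 3.800000]
step 2: m = 3.305000, f(m) = 13.400598 > 0 → root in [2.810000, 3.305000]
step 3: m = 3.057500, f(m) = 5.882446 > 0 → root in [2.810000, 3.057500]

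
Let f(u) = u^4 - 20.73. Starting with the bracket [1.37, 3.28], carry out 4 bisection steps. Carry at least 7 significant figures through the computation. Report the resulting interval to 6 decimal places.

f(1.370000) = -17.207246, f(3.280000) = 95.013171 (opposite signs)
step 1: m = 2.325000, f(m) = 8.490782 > 0 → root in [1.370000, 2.325000]
step 2: m = 1.847500, f(m) = -9.079682 < 0 → root in [1.847500, 2.325000]
step 3: m = 2.086250, f(m) = -1.786274 < 0 → root in [2.086250, 2.325000]
step 4: m = 2.205625, f(m) = 2.936100 > 0 → root in [2.086250, 2.205625]

[2.086250, 2.205625]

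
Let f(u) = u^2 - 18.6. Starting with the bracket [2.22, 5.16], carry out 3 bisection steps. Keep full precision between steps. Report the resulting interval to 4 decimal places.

[4.0575, 4.4250]

f(2.220000) = -13.671600, f(5.160000) = 8.025600 (opposite signs)
step 1: m = 3.690000, f(m) = -4.983900 < 0 → root in [3.690000, 5.160000]
step 2: m = 4.425000, f(m) = 0.980625 > 0 → root in [3.690000, 4.425000]
step 3: m = 4.057500, f(m) = -2.136694 < 0 → root in [4.057500, 4.425000]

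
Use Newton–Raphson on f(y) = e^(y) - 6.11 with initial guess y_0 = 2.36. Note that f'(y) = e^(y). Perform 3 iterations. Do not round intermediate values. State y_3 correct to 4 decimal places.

Newton update: y ← y − f(y)/f'(y).
y_0 = 2.360000: f = 4.480951, f' = 10.590951 → y_1 = 2.360000 - (4.480951)/(10.590951) = 1.936908
y_1 = 1.936908: f = 0.827265, f' = 6.937265 → y_2 = 1.936908 - (0.827265)/(6.937265) = 1.817658
y_2 = 1.817658: f = 0.047422, f' = 6.157422 → y_3 = 1.817658 - (0.047422)/(6.157422) = 1.809957

1.8100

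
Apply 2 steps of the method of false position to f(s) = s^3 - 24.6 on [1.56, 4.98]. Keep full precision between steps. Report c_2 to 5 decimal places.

f(1.560000) = -20.803584, f(4.980000) = 98.905992
step 1: c = 2.154341, f(c) = -14.601311 < 0 → new bracket [2.154341, 4.980000]
step 2: c = 2.517827, f(c) = -8.638360 < 0 → new bracket [2.517827, 4.980000]

2.51783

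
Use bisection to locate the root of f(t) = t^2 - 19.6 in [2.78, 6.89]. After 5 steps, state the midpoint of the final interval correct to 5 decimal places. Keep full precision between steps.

f(2.780000) = -11.871600, f(6.890000) = 27.872100 (opposite signs)
step 1: m = 4.835000, f(m) = 3.777225 > 0 → root in [2.780000, 4.835000]
step 2: m = 3.807500, f(m) = -5.102944 < 0 → root in [3.807500, 4.835000]
step 3: m = 4.321250, f(m) = -0.926798 < 0 → root in [4.321250, 4.835000]
step 4: m = 4.578125, f(m) = 1.359229 > 0 → root in [4.321250, 4.578125]
step 5: m = 4.449687, f(m) = 0.199719 > 0 → root in [4.321250, 4.449687]
Midpoint of [4.321250, 4.449687] = 4.385469

4.38547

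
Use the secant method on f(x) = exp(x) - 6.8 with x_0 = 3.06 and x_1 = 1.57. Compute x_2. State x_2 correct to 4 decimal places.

f(x_0) = 14.527557, f(x_1) = -1.993352
x_2 = 1.570000 - (-1.993352)·(1.570000 - 3.060000)/(-1.993352 - (14.527557)) = 1.749778; f(x_2) = -1.046675

1.7498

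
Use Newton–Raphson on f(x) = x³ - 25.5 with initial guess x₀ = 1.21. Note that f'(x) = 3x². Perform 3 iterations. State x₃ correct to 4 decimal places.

x_0 = 1.210000: f = -23.728439, f' = 4.392300 → x_1 = 1.210000 - (-23.728439)/(4.392300) = 6.612281
x_1 = 6.612281: f = 263.603874, f' = 131.166782 → x_2 = 6.612281 - (263.603874)/(131.166782) = 4.602596
x_2 = 4.602596: f = 72.000908, f' = 63.551679 → x_3 = 4.602596 - (72.000908)/(63.551679) = 3.469646

3.4696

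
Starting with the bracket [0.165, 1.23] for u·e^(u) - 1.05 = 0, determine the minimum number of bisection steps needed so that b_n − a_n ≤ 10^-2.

Initial width b − a = 1.23 − 0.165 = 1.065000.
After n steps the width is (b−a)/2^n; need (b−a)/2^n ≤ 10^-2.
So n ≥ log₂(1.065000/10^-2) = log₂(106.5000) ≈ 6.7347.
Hence n = 7.

7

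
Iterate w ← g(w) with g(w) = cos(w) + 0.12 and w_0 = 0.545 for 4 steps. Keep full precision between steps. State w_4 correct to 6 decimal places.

0.744032

w_1 = g(0.545000) = 0.975127
w_2 = g(0.975127) = 0.681063
w_3 = g(0.681063) = 0.896904
w_4 = g(0.896904) = 0.744032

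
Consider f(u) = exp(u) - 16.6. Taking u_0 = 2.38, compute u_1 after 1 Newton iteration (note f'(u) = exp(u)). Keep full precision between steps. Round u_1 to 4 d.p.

2.9163

Newton update: u ← u − f(u)/f'(u).
u_0 = 2.380000: f = -5.795097, f' = 10.804903 → u_1 = 2.380000 - (-5.795097)/(10.804903) = 2.916340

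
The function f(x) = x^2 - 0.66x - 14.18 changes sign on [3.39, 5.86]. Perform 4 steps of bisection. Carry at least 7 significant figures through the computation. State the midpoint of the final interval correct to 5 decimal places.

4.08469

f(3.390000) = -4.925300, f(5.860000) = 16.292000 (opposite signs)
step 1: m = 4.625000, f(m) = 4.158125 > 0 → root in [3.390000, 4.625000]
step 2: m = 4.007500, f(m) = -0.764894 < 0 → root in [4.007500, 4.625000]
step 3: m = 4.316250, f(m) = 1.601289 > 0 → root in [4.007500, 4.316250]
step 4: m = 4.161875, f(m) = 0.394366 > 0 → root in [4.007500, 4.161875]
Midpoint of [4.007500, 4.161875] = 4.084688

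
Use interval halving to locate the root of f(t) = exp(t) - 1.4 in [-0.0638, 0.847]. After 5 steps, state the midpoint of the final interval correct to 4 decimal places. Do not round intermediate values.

f(-0.063800) = -0.461807, f(0.847000) = 0.932638 (opposite signs)
step 1: m = 0.391600, f(m) = 0.079346 > 0 → root in [-0.063800, 0.391600]
step 2: m = 0.163900, f(m) = -0.221904 < 0 → root in [0.163900, 0.391600]
step 3: m = 0.277750, f(m) = -0.079844 < 0 → root in [0.277750, 0.391600]
step 4: m = 0.334675, f(m) = -0.002514 < 0 → root in [0.334675, 0.391600]
step 5: m = 0.363138, f(m) = 0.037834 > 0 → root in [0.334675, 0.363138]
Midpoint of [0.334675, 0.363138] = 0.348906

0.3489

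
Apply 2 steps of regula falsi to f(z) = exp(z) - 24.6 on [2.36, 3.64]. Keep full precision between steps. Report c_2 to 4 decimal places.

False-position update: c = (a·f(b) − b·f(a))/(f(b) − f(a)); replace the endpoint whose sign matches f(c).
f(2.360000) = -14.009049, f(3.640000) = 13.491837
step 1: c = 3.012037, f(c) = -4.271242 < 0 → new bracket [3.012037, 3.640000]
step 2: c = 3.163034, f(c) = -0.957777 < 0 → new bracket [3.163034, 3.640000]

3.1630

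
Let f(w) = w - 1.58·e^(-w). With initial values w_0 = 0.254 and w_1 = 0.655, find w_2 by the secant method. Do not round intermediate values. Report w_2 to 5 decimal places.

0.73746

Secant update: w_(k+1) = w_k − f(w_k)·(w_k − w_(k-1))/(f(w_k) − f(w_(k-1))).
f(w_0) = -0.971593, f(w_1) = -0.165718
w_2 = 0.655000 - (-0.165718)·(0.655000 - 0.254000)/(-0.165718 - (-0.971593)) = 0.737461; f(w_2) = -0.018296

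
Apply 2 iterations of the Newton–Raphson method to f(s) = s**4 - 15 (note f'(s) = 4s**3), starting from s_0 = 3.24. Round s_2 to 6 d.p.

2.133961

s_0 = 3.240000: f = 95.199606, f' = 136.048896 → s_1 = 3.240000 - (95.199606)/(136.048896) = 2.540254
s_1 = 2.540254: f = 26.639826, f' = 65.567959 → s_2 = 2.540254 - (26.639826)/(65.567959) = 2.133961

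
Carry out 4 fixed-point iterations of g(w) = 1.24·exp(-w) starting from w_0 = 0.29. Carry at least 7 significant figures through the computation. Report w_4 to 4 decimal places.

0.5802

w_1 = g(0.290000) = 0.927847
w_2 = g(0.927847) = 0.490301
w_3 = g(0.490301) = 0.759428
w_4 = g(0.759428) = 0.580238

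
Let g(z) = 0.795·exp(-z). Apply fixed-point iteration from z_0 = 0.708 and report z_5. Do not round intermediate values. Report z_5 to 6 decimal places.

0.482377

z_1 = g(0.708000) = 0.391640
z_2 = g(0.391640) = 0.537378
z_3 = g(0.537378) = 0.464501
z_4 = g(0.464501) = 0.499617
z_5 = g(0.499617) = 0.482377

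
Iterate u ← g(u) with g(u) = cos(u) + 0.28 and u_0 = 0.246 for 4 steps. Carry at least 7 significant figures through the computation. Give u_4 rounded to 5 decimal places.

0.72653

u_1 = g(0.246000) = 1.249894
u_2 = g(1.249894) = 0.595423
u_3 = g(0.595423) = 1.107912
u_4 = g(1.107912) = 0.726531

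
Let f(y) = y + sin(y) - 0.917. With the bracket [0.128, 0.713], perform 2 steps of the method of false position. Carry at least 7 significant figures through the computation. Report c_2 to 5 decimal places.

f(0.128000) = -0.661349, f(0.713000) = 0.450106
step 1: c = 0.476093, f(c) = 0.017402 > 0 → new bracket [0.128000, 0.476093]
step 2: c = 0.467168, f(c) = 0.000527 > 0 → new bracket [0.128000, 0.467168]

0.46717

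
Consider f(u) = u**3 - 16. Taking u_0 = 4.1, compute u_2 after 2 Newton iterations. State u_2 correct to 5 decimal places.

Newton update: u ← u − f(u)/f'(u).
f'(u) = 3u**2
u_0 = 4.100000: f = 52.921000, f' = 50.430000 → u_1 = 4.100000 - (52.921000)/(50.430000) = 3.050605
u_1 = 3.050605: f = 12.389507, f' = 27.918569 → u_2 = 3.050605 - (12.389507)/(27.918569) = 2.606832

2.60683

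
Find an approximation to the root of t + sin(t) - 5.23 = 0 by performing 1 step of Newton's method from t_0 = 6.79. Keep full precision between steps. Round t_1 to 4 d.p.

5.6987

Newton update: t ← t − f(t)/f'(t).
f'(t) = 1 + cos(t)
t_0 = 6.790000: f = 2.045395, f' = 1.874295 → t_1 = 6.790000 - (2.045395)/(1.874295) = 5.698712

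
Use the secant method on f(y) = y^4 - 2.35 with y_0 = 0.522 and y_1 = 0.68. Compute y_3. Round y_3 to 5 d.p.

0.73619

f(y_0) = -2.275752, f(y_1) = -2.136186
y_2 = 0.680000 - (-2.136186)·(0.680000 - 0.522000)/(-2.136186 - (-2.275752)) = 3.098332; f(y_2) = 89.803449
y_3 = 3.098332 - (89.803449)·(3.098332 - 0.680000)/(89.803449 - (-2.136186)) = 0.736189; f(y_3) = -2.056264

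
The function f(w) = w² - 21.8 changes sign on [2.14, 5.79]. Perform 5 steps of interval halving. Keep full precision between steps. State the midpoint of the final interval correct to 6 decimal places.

4.706406

f(2.140000) = -17.220400, f(5.790000) = 11.724100 (opposite signs)
step 1: m = 3.965000, f(m) = -6.078775 < 0 → root in [3.965000, 5.790000]
step 2: m = 4.877500, f(m) = 1.990006 > 0 → root in [3.965000, 4.877500]
step 3: m = 4.421250, f(m) = -2.252548 < 0 → root in [4.421250, 4.877500]
step 4: m = 4.649375, f(m) = -0.183312 < 0 → root in [4.649375, 4.877500]
step 5: m = 4.763437, f(m) = 0.890337 > 0 → root in [4.649375, 4.763437]
Midpoint of [4.649375, 4.763437] = 4.706406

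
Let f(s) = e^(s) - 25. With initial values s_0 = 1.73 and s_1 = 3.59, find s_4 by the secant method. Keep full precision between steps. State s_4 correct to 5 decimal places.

f(s_0) = -19.359346, f(s_1) = 11.234076
s_2 = 3.590000 - (11.234076)·(3.590000 - 1.730000)/(11.234076 - (-19.359346)) = 2.906998; f(s_2) = -6.698234
s_3 = 2.906998 - (-6.698234)·(2.906998 - 3.590000)/(-6.698234 - (11.234076)) = 3.162119; f(s_3) = -1.379414
s_4 = 3.162119 - (-1.379414)·(3.162119 - 2.906998)/(-1.379414 - (-6.698234)) = 3.228283; f(s_4) = 0.236294

3.22828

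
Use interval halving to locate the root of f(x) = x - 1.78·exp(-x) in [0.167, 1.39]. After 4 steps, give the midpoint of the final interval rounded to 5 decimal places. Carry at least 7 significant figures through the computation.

f(0.167000) = -1.339235, f(1.390000) = 0.946646 (opposite signs)
step 1: m = 0.778500, f(m) = -0.038688 < 0 → root in [0.778500, 1.390000]
step 2: m = 1.084250, f(m) = 0.482334 > 0 → root in [0.778500, 1.084250]
step 3: m = 0.931375, f(m) = 0.230034 > 0 → root in [0.778500, 0.931375]
step 4: m = 0.854937, f(m) = 0.097886 > 0 → root in [0.778500, 0.854937]
Midpoint of [0.778500, 0.854937] = 0.816719

0.81672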